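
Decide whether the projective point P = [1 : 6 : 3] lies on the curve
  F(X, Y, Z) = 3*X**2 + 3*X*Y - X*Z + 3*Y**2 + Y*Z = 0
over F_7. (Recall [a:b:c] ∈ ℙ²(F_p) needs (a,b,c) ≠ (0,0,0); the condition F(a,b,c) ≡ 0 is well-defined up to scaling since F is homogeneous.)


F(1,6,3) ≡ 4 (mod 7); P is NOT on the curve.

Evaluate F(1, 6, 3) term-by-term (mod 7).
  3*X**2 ↦ 3·1·1·1 = 3
  3*X*Y ↦ 3·1·6·1 = 18
  -X*Z ↦ -1·1·1·3 = -3
  3*Y**2 ↦ 3·1·36·1 = 108
  Y*Z ↦ 1·1·6·3 = 18
Sum: F(1, 6, 3) = (3) + (18) + (-3) + (108) + (18) = 144.
Reducing mod 7: 144 ≡ 4 (mod 7).
Since F(a, b, c) ≡ 4 ≠ 0 (mod 7), P does NOT lie on the curve.


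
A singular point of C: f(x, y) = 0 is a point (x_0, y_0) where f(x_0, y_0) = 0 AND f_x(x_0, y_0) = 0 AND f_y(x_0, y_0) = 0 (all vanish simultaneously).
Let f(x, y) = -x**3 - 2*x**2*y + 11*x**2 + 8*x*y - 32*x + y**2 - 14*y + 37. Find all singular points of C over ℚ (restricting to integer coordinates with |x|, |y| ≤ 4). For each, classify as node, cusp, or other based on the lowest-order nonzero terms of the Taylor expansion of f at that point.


Singular points: {(2, 3)}; classification: node.

Compute partial derivatives:
  f_x = -3*x**2 - 4*x*y + 22*x + 8*y - 32.
  f_y = -2*x**2 + 8*x + 2*y - 14.
Scan x_0 ∈ {−4, ..., 4}. For each x_0, f_y(x_0, y) is a polynomial in y; find its integer roots y ∈ {−4, ..., 4}, then test f_x and f at those candidates.
  x = -4: f_y(-4, y) = 2*y - 78; no integer root y with |y| ≤ 4.
  x = -3: f_y(-3, y) = 2*y - 56; no integer root y with |y| ≤ 4.
  x = -2: f_y(-2, y) = 2*y - 38; no integer root y with |y| ≤ 4.
  x = -1: f_y(-1, y) = 2*y - 24; no integer root y with |y| ≤ 4.
  x = 0: f_y(0, y) = 2*y - 14; no integer root y with |y| ≤ 4.
  x = 1: f_y(1, y) = 2*y - 8; vanishes at y ∈ {4}. (1, 4): f_x = 3 ≠ 0.
  x = 2: f_y(2, y) = 2*y - 6; vanishes at y ∈ {3}. (2, 3): f_x = 0, f = 0 — SINGULAR.
  x = 3: f_y(3, y) = 2*y - 8; vanishes at y ∈ {4}. (3, 4): f_x = -9 ≠ 0.
  x = 4: f_y(4, y) = 2*y - 14; no integer root y with |y| ≤ 4.
Only singular point on the grid: (2, 3).
Classify: substitute x = 2 + u, y = 3 + v and expand: f = -u**3 - 2*u**2*v - u**2 + v**2.
No constant or linear terms (consistent with a singular point). Quadratic part: -u**2 + v**2. Cubic part: -u**3 - 2*u**2*v.
The quadratic part v**2 - u**2 = (v − u)(v + u) splits into two distinct linear factors, so there are two distinct tangent lines y − 3 = ±(x − 2) — this is a node (ordinary double point).
Classification: node.


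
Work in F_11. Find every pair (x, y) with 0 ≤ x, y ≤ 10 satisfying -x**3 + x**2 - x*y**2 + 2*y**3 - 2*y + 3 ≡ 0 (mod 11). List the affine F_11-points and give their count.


Affine F_11-points: {(1, 2), (3, 6), (4, 3), (4, 4), (4, 6), (5, 6), (5, 7), (8, 7), (9, 9), (10, 7)}; count = 10.

For each of the 121 pairs (x, y) ∈ F_11², evaluate f(x, y) mod 11. Record the zeros.
  x = 0: [0↦3, 1↦3, 2↦4, 3↦7, 4↦2, 5↦1, 6↦5, 7↦4, 8↦10, 9↦2, 10↦3]  zeros at y ∈ ∅
  x = 1: [0↦3, 1↦2, 2↦0, 3↦9, 4↦8, 5↦9, 6↦2, 7↦10, 8↦1, 9↦9, 10↦2]  zeros at y ∈ {2}
  x = 2: [0↦10, 1↦8, 2↦3, 3↦7, 4↦10, 5↦2, 6↦6, 7↦1, 8↦10, 9↦1, 10↦8]  zeros at y ∈ ∅
  x = 3: [0↦7, 1↦4, 2↦7, 3↦6, 4↦2, 5↦7, 6↦0, 7↦4, 8↦9, 9↦5, 10↦4]  zeros at y ∈ {6}
  x = 4: [0↦10, 1↦6, 2↦6, 3↦0, 4↦0, 5↦7, 6↦0, 7↦2, 8↦3, 9↦4, 10↦6]  zeros at y ∈ {3, 4, 6}
  x = 5: [0↦2, 1↦8, 2↦5, 3↦5, 4↦9, 5↦7, 6↦0, 7↦0, 8↦8, 9↦3, 10↦8]  zeros at y ∈ {6, 7}
  x = 6: [0↦10, 1↦4, 2↦9, 3↦4, 4↦1, 5↦1, 6↦5, 7↦3, 8↦7, 9↦7, 10↦4]  zeros at y ∈ ∅
  x = 7: [0↦6, 1↦10, 2↦1, 3↦2, 4↦3, 5↦5, 6↦9, 7↦5, 8↦5, 9↦10, 10↦10]  zeros at y ∈ ∅
  x = 8: [0↦6, 1↦9, 2↦8, 3↦4, 4↦9, 5↦2, 6↦6, 7↦0, 8↦7, 9↦6, 10↦9]  zeros at y ∈ {7}
  x = 9: [0↦4, 1↦6, 2↦2, 3↦4, 4↦2, 5↦8, 6↦1, 7↦4, 8↦7, 9↦0, 10↦6]  zeros at y ∈ {9}
  x = 10: [0↦5, 1↦6, 2↦10, 3↦7, 4↦9, 5↦6, 6↦10, 7↦0, 8↦10, 9↦8, 10↦6]  zeros at y ∈ {7}
Collecting zeros: affine points = {(1, 2), (3, 6), (4, 3), (4, 4), (4, 6), (5, 6), (5, 7), (8, 7), (9, 9), (10, 7)}.
Total count |C(F_11)_aff| = 10.


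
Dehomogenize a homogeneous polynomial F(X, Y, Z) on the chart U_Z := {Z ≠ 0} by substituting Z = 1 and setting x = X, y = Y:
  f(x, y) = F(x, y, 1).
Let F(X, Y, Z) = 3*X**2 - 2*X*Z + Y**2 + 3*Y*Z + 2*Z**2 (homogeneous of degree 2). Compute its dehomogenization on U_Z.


f(x, y) = 3*x**2 - 2*x + y**2 + 3*y + 2

On U_Z we set Z = 1. Each monomial c·X^i·Y^j·Z^k in F becomes c·x^i·y^j·1^k = c·x^i·y^j.
Substituting Z = 1: F(X, Y, 1) = 3*x**2 - 2*x + y**2 + 3*y + 2.
Note: deg(f) ≤ deg(F) = 2; strict inequality happens when F is divisible by Z (lost terms).


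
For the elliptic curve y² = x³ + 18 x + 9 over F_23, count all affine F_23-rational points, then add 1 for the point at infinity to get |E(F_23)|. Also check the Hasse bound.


Affine points = {(0, 3), (0, 20), (7, 8), (7, 15), (9, 7), (9, 16), (10, 4), (10, 19), (13, 5), (13, 18), (16, 0), (18, 1), (18, 22), (22, 6), (22, 17)}; affine count = 15; |E(F_23)| = 16.

Discriminant check: Δ ∝ 4a³ + 27b² = 4·18³ + 27·9² = 4·5832 + 27·81 ≡ 8 (mod 23). Nonzero ⇒ E is nonsingular.
For each x ∈ F_23, compute rhs = x³ + 18·x + 9 mod 23, then count y ∈ F_23 with y² ≡ rhs.
  x = 0: rhs = 9, matching y values: 3, 20 (2 points).
  x = 1: rhs = 5, matching y values: none (0 points).
  x = 2: rhs = 7, matching y values: none (0 points).
  x = 3: rhs = 21, matching y values: none (0 points).
  x = 4: rhs = 7, matching y values: none (0 points).
  x = 5: rhs = 17, matching y values: none (0 points).
  x = 6: rhs = 11, matching y values: none (0 points).
  x = 7: rhs = 18, matching y values: 8, 15 (2 points).
  x = 8: rhs = 21, matching y values: none (0 points).
  x = 9: rhs = 3, matching y values: 7, 16 (2 points).
  x = 10: rhs = 16, matching y values: 4, 19 (2 points).
  x = 11: rhs = 20, matching y values: none (0 points).
  x = 12: rhs = 21, matching y values: none (0 points).
  x = 13: rhs = 2, matching y values: 5, 18 (2 points).
  x = 14: rhs = 15, matching y values: none (0 points).
  x = 15: rhs = 20, matching y values: none (0 points).
  x = 16: rhs = 0, matching y values: 0 (1 points).
  x = 17: rhs = 7, matching y values: none (0 points).
  x = 18: rhs = 1, matching y values: 1, 22 (2 points).
  x = 19: rhs = 11, matching y values: none (0 points).
  x = 20: rhs = 20, matching y values: none (0 points).
  x = 21: rhs = 11, matching y values: none (0 points).
  x = 22: rhs = 13, matching y values: 6, 17 (2 points).
Total affine count: 15.
Full point count |E(F_23)| = 15 + 1 = 16.
Hasse bound: |16 − (23+1)| = |-8| = 8 ≤ 2√23 ≈ 9.5917 ✓.


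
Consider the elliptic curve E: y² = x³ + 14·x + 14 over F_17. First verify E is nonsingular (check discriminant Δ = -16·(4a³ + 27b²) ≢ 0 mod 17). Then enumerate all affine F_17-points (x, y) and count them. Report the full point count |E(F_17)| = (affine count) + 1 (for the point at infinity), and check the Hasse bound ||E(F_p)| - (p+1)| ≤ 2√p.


Affine points = {(2, 4), (2, 13), (3, 7), (3, 10), (4, 7), (4, 10), (6, 5), (6, 12), (7, 8), (7, 9), (8, 3), (8, 14), (9, 6), (9, 11), (10, 7), (10, 10), (13, 8), (13, 9), (14, 8), (14, 9), (16, 4), (16, 13)}; affine count = 22; |E(F_17)| = 23.

Discriminant check: Δ ∝ 4a³ + 27b² = 4·14³ + 27·14² = 4·2744 + 27·196 ≡ 16 (mod 17). Nonzero ⇒ E is nonsingular.
For each x ∈ F_17, compute rhs = x³ + 14·x + 14 mod 17, then count y ∈ F_17 with y² ≡ rhs.
  x = 0: rhs = 14, matching y values: none (0 points).
  x = 1: rhs = 12, matching y values: none (0 points).
  x = 2: rhs = 16, matching y values: 4, 13 (2 points).
  x = 3: rhs = 15, matching y values: 7, 10 (2 points).
  x = 4: rhs = 15, matching y values: 7, 10 (2 points).
  x = 5: rhs = 5, matching y values: none (0 points).
  x = 6: rhs = 8, matching y values: 5, 12 (2 points).
  x = 7: rhs = 13, matching y values: 8, 9 (2 points).
  x = 8: rhs = 9, matching y values: 3, 14 (2 points).
  x = 9: rhs = 2, matching y values: 6, 11 (2 points).
  x = 10: rhs = 15, matching y values: 7, 10 (2 points).
  x = 11: rhs = 3, matching y values: none (0 points).
  x = 12: rhs = 6, matching y values: none (0 points).
  x = 13: rhs = 13, matching y values: 8, 9 (2 points).
  x = 14: rhs = 13, matching y values: 8, 9 (2 points).
  x = 15: rhs = 12, matching y values: none (0 points).
  x = 16: rhs = 16, matching y values: 4, 13 (2 points).
Total affine count: 22.
Full point count |E(F_17)| = 22 + 1 = 23.
Hasse bound: |23 − (17+1)| = |5| = 5 ≤ 2√17 ≈ 8.2462 ✓.


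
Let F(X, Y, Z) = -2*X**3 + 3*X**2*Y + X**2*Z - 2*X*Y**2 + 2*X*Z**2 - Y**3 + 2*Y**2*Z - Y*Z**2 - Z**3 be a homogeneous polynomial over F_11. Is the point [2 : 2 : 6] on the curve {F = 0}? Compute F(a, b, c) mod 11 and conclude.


F(2,2,6) ≡ 0 (mod 11); P is on the curve.

Evaluate F(2, 2, 6) term-by-term (mod 11).
  -2*X**3 ↦ -2·8·1·1 = -16
  3*X**2*Y ↦ 3·4·2·1 = 24
  X**2*Z ↦ 1·4·1·6 = 24
  -2*X*Y**2 ↦ -2·2·4·1 = -16
  2*X*Z**2 ↦ 2·2·1·36 = 144
  -Y**3 ↦ -1·1·8·1 = -8
  2*Y**2*Z ↦ 2·1·4·6 = 48
  -Y*Z**2 ↦ -1·1·2·36 = -72
  -Z**3 ↦ -1·1·1·216 = -216
Sum: F(2, 2, 6) = (-16) + (24) + (24) + (-16) + (144) + (-8) + (48) + (-72) + (-216) = -88.
Reducing mod 11: -88 ≡ 0 (mod 11).
Since F(a, b, c) ≡ 0 (mod 11), P lies on the curve.


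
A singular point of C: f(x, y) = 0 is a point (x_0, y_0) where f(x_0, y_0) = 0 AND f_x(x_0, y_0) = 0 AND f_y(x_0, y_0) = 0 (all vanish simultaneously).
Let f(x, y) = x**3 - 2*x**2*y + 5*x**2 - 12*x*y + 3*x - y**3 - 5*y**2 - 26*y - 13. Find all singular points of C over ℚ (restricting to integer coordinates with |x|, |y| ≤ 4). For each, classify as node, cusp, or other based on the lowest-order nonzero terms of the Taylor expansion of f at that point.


Singular points: {(-3, -2)}; classification: cusp.

Compute partial derivatives:
  f_x = 3*x**2 - 4*x*y + 10*x - 12*y + 3.
  f_y = -2*x**2 - 12*x - 3*y**2 - 10*y - 26.
Scan x_0 ∈ {−4, ..., 4}. For each x_0, f_y(x_0, y) is a polynomial in y; find its integer roots y ∈ {−4, ..., 4}, then test f_x and f at those candidates.
  x = -4: f_y(-4, y) = -3*y**2 - 10*y - 10; no integer root y with |y| ≤ 4.
  x = -3: f_y(-3, y) = -3*y**2 - 10*y - 8; vanishes at y ∈ {-2}. (-3, -2): f_x = 0, f = 0 — SINGULAR.
  x = -2: f_y(-2, y) = -3*y**2 - 10*y - 10; no integer root y with |y| ≤ 4.
  x = -1: f_y(-1, y) = -3*y**2 - 10*y - 16; no integer root y with |y| ≤ 4.
  x = 0: f_y(0, y) = -3*y**2 - 10*y - 26; no integer root y with |y| ≤ 4.
  x = 1: f_y(1, y) = -3*y**2 - 10*y - 40; no integer root y with |y| ≤ 4.
  x = 2: f_y(2, y) = -3*y**2 - 10*y - 58; no integer root y with |y| ≤ 4.
  x = 3: f_y(3, y) = -3*y**2 - 10*y - 80; no integer root y with |y| ≤ 4.
  x = 4: f_y(4, y) = -3*y**2 - 10*y - 106; no integer root y with |y| ≤ 4.
Only singular point on the grid: (-3, -2).
Classify: substitute x = -3 + u, y = -2 + v and expand: f = u**3 - 2*u**2*v - v**3 + v**2.
No constant or linear terms (consistent with a singular point). Quadratic part: v**2. Cubic part: u**3 - 2*u**2*v - v**3.
The quadratic part v**2 is a perfect square, so there is a single (double) tangent line v = 0, i.e. y = -2. Restricting the cubic part to that line (v = 0) leaves u**3 ≠ 0, so f is not divisible by v and the branch is v² ≈ -u**3 to lowest order — this is a cusp.
Classification: cusp.


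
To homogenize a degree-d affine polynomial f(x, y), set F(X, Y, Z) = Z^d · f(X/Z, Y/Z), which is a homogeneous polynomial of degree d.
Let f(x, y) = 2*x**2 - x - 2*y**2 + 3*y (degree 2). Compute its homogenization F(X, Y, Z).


F(X, Y, Z) = 2*X**2 - X*Z - 2*Y**2 + 3*Y*Z

deg(f) = 2.
Substitute x = X/Z, y = Y/Z into f, then multiply by Z^2.
  monomial 2·x^2·y^0 ↦ 2·X^2·Y^0·Z^0.
  monomial -1·x^1·y^0 ↦ -1·X^1·Y^0·Z^1.
  monomial -2·x^0·y^2 ↦ -2·X^0·Y^2·Z^0.
  monomial 3·x^0·y^1 ↦ 3·X^0·Y^1·Z^1.
Collecting: F(X, Y, Z) = 2*X**2 - X*Z - 2*Y**2 + 3*Y*Z.


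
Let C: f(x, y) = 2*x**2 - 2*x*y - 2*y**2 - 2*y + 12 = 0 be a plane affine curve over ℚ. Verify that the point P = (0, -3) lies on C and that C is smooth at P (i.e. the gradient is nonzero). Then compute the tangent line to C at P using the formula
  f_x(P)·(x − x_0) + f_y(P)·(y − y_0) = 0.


Tangent line at P: 6*x + 10*y + 30 = 0.

Step 1: f(0, -3) = 0, so P lies on C.
Step 2: partial derivatives
  f_x(x, y) = 4*x - 2*y, f_y(x, y) = -2*x - 4*y - 2.
  f_x(P) = 6, f_y(P) = 10 (gradient nonzero, so P is smooth).
Step 3: tangent line at P: 6·(x − 0) + 10·(y − -3) = 0.
Expanding: 6*x + 10*y + 30 = 0.


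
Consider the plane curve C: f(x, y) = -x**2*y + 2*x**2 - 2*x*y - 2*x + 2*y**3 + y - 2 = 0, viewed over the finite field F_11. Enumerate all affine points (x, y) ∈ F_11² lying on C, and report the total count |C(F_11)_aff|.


Affine F_11-points: {(0, 3), (0, 5), (1, 6), (2, 9), (3, 3), (3, 9), (3, 10), (4, 0), (7, 1), (7, 5), (8, 0), (8, 1), (8, 10), (10, 2)}; count = 14.

For each of the 121 pairs (x, y) ∈ F_11², evaluate f(x, y) mod 11. Record the zeros.
  x = 0: [0↦9, 1↦1, 2↦5, 3↦0, 4↦9, 5↦0, 6↦7, 7↦9, 8↦7, 9↦2, 10↦6]  zeros at y ∈ {3, 5}
  x = 1: [0↦9, 1↦9, 2↦10, 3↦2, 4↦8, 5↦7, 6↦0, 7↦10, 8↦5, 9↦8, 10↦9]  zeros at y ∈ {6}
  x = 2: [0↦2, 1↦8, 2↦4, 3↦2, 4↦3, 5↦8, 6↦7, 7↦1, 8↦2, 9↦0, 10↦7]  zeros at y ∈ {9}
  x = 3: [0↦10, 1↦9, 2↦9, 3↦0, 4↦5, 5↦3, 6↦6, 7↦4, 8↦9, 9↦0, 10↦0]  zeros at y ∈ {3, 9, 10}
  x = 4: [0↦0, 1↦1, 2↦3, 3↦7, 4↦3, 5↦3, 6↦8, 7↦8, 8↦4, 9↦8, 10↦10]  zeros at y ∈ {0}
  x = 5: [0↦5, 1↦6, 2↦8, 3↦1, 4↦8, 5↦8, 6↦2, 7↦2, 8↦9, 9↦2, 10↦4]  zeros at y ∈ ∅
  x = 6: [0↦3, 1↦2, 2↦2, 3↦4, 4↦9, 5↦7, 6↦10, 7↦8, 8↦2, 9↦4, 10↦4]  zeros at y ∈ ∅
  x = 7: [0↦5, 1↦0, 2↦7, 3↦5, 4↦6, 5↦0, 6↦10, 7↦4, 8↦5, 9↦3, 10↦10]  zeros at y ∈ {1, 5}
  x = 8: [0↦0, 1↦0, 2↦1, 3↦4, 4↦10, 5↦9, 6↦2, 7↦1, 8↦7, 9↦10, 10↦0]  zeros at y ∈ {0, 1, 10}
  x = 9: [0↦10, 1↦2, 2↦6, 3↦1, 4↦10, 5↦1, 6↦8, 7↦10, 8↦8, 9↦3, 10↦7]  zeros at y ∈ ∅
  x = 10: [0↦2, 1↦6, 2↦0, 3↦7, 4↦6, 5↦9, 6↦6, 7↦9, 8↦8, 9↦4, 10↦9]  zeros at y ∈ {2}
Collecting zeros: affine points = {(0, 3), (0, 5), (1, 6), (2, 9), (3, 3), (3, 9), (3, 10), (4, 0), (7, 1), (7, 5), (8, 0), (8, 1), (8, 10), (10, 2)}.
Total count |C(F_11)_aff| = 14.


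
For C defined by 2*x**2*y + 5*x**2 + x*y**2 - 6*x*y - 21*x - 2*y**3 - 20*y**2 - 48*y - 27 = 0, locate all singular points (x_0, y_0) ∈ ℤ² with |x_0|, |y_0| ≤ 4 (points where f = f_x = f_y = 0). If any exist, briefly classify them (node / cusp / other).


Singular points: {(3, -3)}; classification: node.

Compute partial derivatives:
  f_x = 4*x*y + 10*x + y**2 - 6*y - 21.
  f_y = 2*x**2 + 2*x*y - 6*x - 6*y**2 - 40*y - 48.
Scan x_0 ∈ {−4, ..., 4}. For each x_0, f_y(x_0, y) is a polynomial in y; find its integer roots y ∈ {−4, ..., 4}, then test f_x and f at those candidates.
  x = -4: f_y(-4, y) = -6*y**2 - 48*y + 8; no integer root y with |y| ≤ 4.
  x = -3: f_y(-3, y) = -6*y**2 - 46*y - 12; no integer root y with |y| ≤ 4.
  x = -2: f_y(-2, y) = -6*y**2 - 44*y - 28; no integer root y with |y| ≤ 4.
  x = -1: f_y(-1, y) = -6*y**2 - 42*y - 40; no integer root y with |y| ≤ 4.
  x = 0: f_y(0, y) = -6*y**2 - 40*y - 48; no integer root y with |y| ≤ 4.
  x = 1: f_y(1, y) = -6*y**2 - 38*y - 52; vanishes at y ∈ {-2}. (1, -2): f_x = -3 ≠ 0.
  x = 2: f_y(2, y) = -6*y**2 - 36*y - 52; no integer root y with |y| ≤ 4.
  x = 3: f_y(3, y) = -6*y**2 - 34*y - 48; vanishes at y ∈ {-3}. (3, -3): f_x = 0, f = 0 — SINGULAR.
  x = 4: f_y(4, y) = -6*y**2 - 32*y - 40; vanishes at y ∈ {-2}. (4, -2): f_x = 3 ≠ 0.
Only singular point on the grid: (3, -3).
Classify: substitute x = 3 + u, y = -3 + v and expand: f = 2*u**2*v - u**2 + u*v**2 - 2*v**3 + v**2.
No constant or linear terms (consistent with a singular point). Quadratic part: -u**2 + v**2. Cubic part: 2*u**2*v + u*v**2 - 2*v**3.
The quadratic part v**2 - u**2 = (v − u)(v + u) splits into two distinct linear factors, so there are two distinct tangent lines y − -3 = ±(x − 3) — this is a node (ordinary double point).
Classification: node.


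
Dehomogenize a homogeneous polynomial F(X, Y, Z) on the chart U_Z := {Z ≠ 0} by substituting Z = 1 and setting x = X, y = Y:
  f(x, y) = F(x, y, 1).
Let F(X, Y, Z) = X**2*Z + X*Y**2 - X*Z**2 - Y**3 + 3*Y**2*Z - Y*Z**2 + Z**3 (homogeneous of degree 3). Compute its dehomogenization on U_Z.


f(x, y) = x**2 + x*y**2 - x - y**3 + 3*y**2 - y + 1

On U_Z we set Z = 1. Each monomial c·X^i·Y^j·Z^k in F becomes c·x^i·y^j·1^k = c·x^i·y^j.
Substituting Z = 1: F(X, Y, 1) = x**2 + x*y**2 - x - y**3 + 3*y**2 - y + 1.
Note: deg(f) ≤ deg(F) = 3; strict inequality happens when F is divisible by Z (lost terms).


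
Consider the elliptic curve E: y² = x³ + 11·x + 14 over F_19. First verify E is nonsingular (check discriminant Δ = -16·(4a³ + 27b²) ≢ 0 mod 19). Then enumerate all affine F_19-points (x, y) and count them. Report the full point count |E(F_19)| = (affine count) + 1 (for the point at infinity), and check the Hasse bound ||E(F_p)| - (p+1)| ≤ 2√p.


Affine points = {(1, 8), (1, 11), (2, 5), (2, 14), (3, 6), (3, 13), (5, 2), (5, 17), (6, 7), (6, 12), (7, 4), (7, 15), (8, 5), (8, 14), (9, 5), (9, 14), (13, 6), (13, 13), (14, 9), (14, 10), (15, 1), (15, 18), (16, 7), (16, 12)}; affine count = 24; |E(F_19)| = 25.

Discriminant check: Δ ∝ 4a³ + 27b² = 4·11³ + 27·14² = 4·1331 + 27·196 ≡ 14 (mod 19). Nonzero ⇒ E is nonsingular.
For each x ∈ F_19, compute rhs = x³ + 11·x + 14 mod 19, then count y ∈ F_19 with y² ≡ rhs.
  x = 0: rhs = 14, matching y values: none (0 points).
  x = 1: rhs = 7, matching y values: 8, 11 (2 points).
  x = 2: rhs = 6, matching y values: 5, 14 (2 points).
  x = 3: rhs = 17, matching y values: 6, 13 (2 points).
  x = 4: rhs = 8, matching y values: none (0 points).
  x = 5: rhs = 4, matching y values: 2, 17 (2 points).
  x = 6: rhs = 11, matching y values: 7, 12 (2 points).
  x = 7: rhs = 16, matching y values: 4, 15 (2 points).
  x = 8: rhs = 6, matching y values: 5, 14 (2 points).
  x = 9: rhs = 6, matching y values: 5, 14 (2 points).
  x = 10: rhs = 3, matching y values: none (0 points).
  x = 11: rhs = 3, matching y values: none (0 points).
  x = 12: rhs = 12, matching y values: none (0 points).
  x = 13: rhs = 17, matching y values: 6, 13 (2 points).
  x = 14: rhs = 5, matching y values: 9, 10 (2 points).
  x = 15: rhs = 1, matching y values: 1, 18 (2 points).
  x = 16: rhs = 11, matching y values: 7, 12 (2 points).
  x = 17: rhs = 3, matching y values: none (0 points).
  x = 18: rhs = 2, matching y values: none (0 points).
Total affine count: 24.
Full point count |E(F_19)| = 24 + 1 = 25.
Hasse bound: |25 − (19+1)| = |5| = 5 ≤ 2√19 ≈ 8.7178 ✓.


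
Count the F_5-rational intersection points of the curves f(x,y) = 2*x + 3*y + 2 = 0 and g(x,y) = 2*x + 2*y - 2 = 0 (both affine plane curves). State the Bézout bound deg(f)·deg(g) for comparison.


Common zeros: {(0, 1)}; count = 1; Bézout bound = 1.

deg(f) = 1, deg(g) = 1, so Bézout bound = 1.
Scan x ∈ F_5. For each x, list the y ∈ F_5 with f(x, y) ≡ 0 and those with g(x, y) ≡ 0 (mod 5); the common zeros in that column are the intersection.
  x = 0: f ≡ 0 at y ∈ {1}; g ≡ 0 at y ∈ {1}; common: {1}.
  x = 1: f ≡ 0 at y ∈ {2}; g ≡ 0 at y ∈ {0}; common: ∅.
  x = 2: f ≡ 0 at y ∈ {3}; g ≡ 0 at y ∈ {4}; common: ∅.
  x = 3: f ≡ 0 at y ∈ {4}; g ≡ 0 at y ∈ {3}; common: ∅.
  x = 4: f ≡ 0 at y ∈ {0}; g ≡ 0 at y ∈ {2}; common: ∅.
Collecting: common zeros = {(0, 1)}, so the count is 1.
Comparison with the Bézout bound: 1 ≤ 1 = deg(f)·deg(g), as expected for curves with no common component (the bound is attained).


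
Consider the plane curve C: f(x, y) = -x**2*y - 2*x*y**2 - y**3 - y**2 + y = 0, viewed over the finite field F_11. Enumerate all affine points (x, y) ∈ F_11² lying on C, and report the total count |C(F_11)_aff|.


Affine F_11-points: {(0, 0), (0, 3), (0, 7), (1, 0), (1, 8), (2, 0), (3, 0), (4, 0), (5, 0), (5, 3), (5, 8), (6, 0), (7, 0), (7, 9), (8, 0), (8, 7), (8, 9), (9, 0), (10, 0), (10, 1)}; count = 20.

For each of the 121 pairs (x, y) ∈ F_11², evaluate f(x, y) mod 11. Record the zeros.
  x = 0: [0↦0, 1↦10, 2↦1, 3↦0, 4↦1, 5↦9, 6↦7, 7↦0, 8↦4, 9↦2, 10↦10]  zeros at y ∈ {0, 3, 7}
  x = 1: [0↦0, 1↦7, 2↦2, 3↦1, 4↦9, 5↦9, 6↦6, 7↦5, 8↦0, 9↦7, 10↦9]  zeros at y ∈ {0, 8}
  x = 2: [0↦0, 1↦2, 2↦10, 3↦7, 4↦9, 5↦10, 6↦4, 7↦7, 8↦2, 9↦5, 10↦10]  zeros at y ∈ {0}
  x = 3: [0↦0, 1↦6, 2↦3, 3↦7, 4↦1, 5↦1, 6↦1, 7↦6, 8↦10, 9↦7, 10↦2]  zeros at y ∈ {0}
  x = 4: [0↦0, 1↦8, 2↦3, 3↦1, 4↦7, 5↦4, 6↦8, 7↦2, 8↦2, 9↦2, 10↦7]  zeros at y ∈ {0}
  x = 5: [0↦0, 1↦8, 2↦10, 3↦0, 4↦5, 5↦8, 6↦3, 7↦6, 8↦0, 9↦1, 10↦3]  zeros at y ∈ {0, 3, 8}
  x = 6: [0↦0, 1↦6, 2↦2, 3↦4, 4↦6, 5↦2, 6↦8, 7↦7, 8↦4, 9↦4, 10↦1]  zeros at y ∈ {0}
  x = 7: [0↦0, 1↦2, 2↦1, 3↦2, 4↦10, 5↦8, 6↦1, 7↦5, 8↦3, 9↦0, 10↦1]  zeros at y ∈ {0, 9}
  x = 8: [0↦0, 1↦7, 2↦7, 3↦5, 4↦6, 5↦4, 6↦4, 7↦0, 8↦8, 9↦0, 10↦3]  zeros at y ∈ {0, 7, 9}
  x = 9: [0↦0, 1↦10, 2↦9, 3↦2, 4↦5, 5↦1, 6↦6, 7↦3, 8↦8, 9↦4, 10↦7]  zeros at y ∈ {0}
  x = 10: [0↦0, 1↦0, 2↦7, 3↦4, 4↦7, 5↦10, 6↦7, 7↦3, 8↦3, 9↦1, 10↦2]  zeros at y ∈ {0, 1}
Collecting zeros: affine points = {(0, 0), (0, 3), (0, 7), (1, 0), (1, 8), (2, 0), (3, 0), (4, 0), (5, 0), (5, 3), (5, 8), (6, 0), (7, 0), (7, 9), (8, 0), (8, 7), (8, 9), (9, 0), (10, 0), (10, 1)}.
Total count |C(F_11)_aff| = 20.


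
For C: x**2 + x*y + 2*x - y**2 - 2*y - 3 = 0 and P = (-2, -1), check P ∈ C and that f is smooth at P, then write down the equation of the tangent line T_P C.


Tangent line at P: -3*x - 2*y - 8 = 0.

Step 1: f(-2, -1) = 0, so P lies on C.
Step 2: partial derivatives
  f_x(x, y) = 2*x + y + 2, f_y(x, y) = x - 2*y - 2.
  f_x(P) = -3, f_y(P) = -2 (gradient nonzero, so P is smooth).
Step 3: tangent line at P: -3·(x − -2) + -2·(y − -1) = 0.
Expanding: -3*x - 2*y - 8 = 0.


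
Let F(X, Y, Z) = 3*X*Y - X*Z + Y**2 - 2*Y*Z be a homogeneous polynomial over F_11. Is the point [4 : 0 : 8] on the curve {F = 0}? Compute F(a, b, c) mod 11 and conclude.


F(4,0,8) ≡ 1 (mod 11); P is NOT on the curve.

Evaluate F(4, 0, 8) term-by-term (mod 11).
  3*X*Y ↦ 3·4·0·1 = 0
  -X*Z ↦ -1·4·1·8 = -32
  Y**2 ↦ 1·1·0·1 = 0
  -2*Y*Z ↦ -2·1·0·8 = 0
Sum: F(4, 0, 8) = (0) + (-32) + (0) + (0) = -32.
Reducing mod 11: -32 ≡ 1 (mod 11).
Since F(a, b, c) ≡ 1 ≠ 0 (mod 11), P does NOT lie on the curve.


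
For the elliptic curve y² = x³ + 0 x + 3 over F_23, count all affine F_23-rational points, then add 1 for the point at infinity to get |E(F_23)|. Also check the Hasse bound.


Affine points = {(0, 7), (0, 16), (1, 2), (1, 21), (5, 6), (5, 17), (6, 9), (6, 14), (7, 1), (7, 22), (8, 3), (8, 20), (11, 0), (12, 11), (12, 12), (18, 4), (18, 19), (19, 10), (19, 13), (21, 8), (21, 15), (22, 5), (22, 18)}; affine count = 23; |E(F_23)| = 24.

Discriminant check: Δ ∝ 4a³ + 27b² = 4·0³ + 27·3² = 4·0 + 27·9 ≡ 13 (mod 23). Nonzero ⇒ E is nonsingular.
For each x ∈ F_23, compute rhs = x³ + 0·x + 3 mod 23, then count y ∈ F_23 with y² ≡ rhs.
  x = 0: rhs = 3, matching y values: 7, 16 (2 points).
  x = 1: rhs = 4, matching y values: 2, 21 (2 points).
  x = 2: rhs = 11, matching y values: none (0 points).
  x = 3: rhs = 7, matching y values: none (0 points).
  x = 4: rhs = 21, matching y values: none (0 points).
  x = 5: rhs = 13, matching y values: 6, 17 (2 points).
  x = 6: rhs = 12, matching y values: 9, 14 (2 points).
  x = 7: rhs = 1, matching y values: 1, 22 (2 points).
  x = 8: rhs = 9, matching y values: 3, 20 (2 points).
  x = 9: rhs = 19, matching y values: none (0 points).
  x = 10: rhs = 14, matching y values: none (0 points).
  x = 11: rhs = 0, matching y values: 0 (1 points).
  x = 12: rhs = 6, matching y values: 11, 12 (2 points).
  x = 13: rhs = 15, matching y values: none (0 points).
  x = 14: rhs = 10, matching y values: none (0 points).
  x = 15: rhs = 20, matching y values: none (0 points).
  x = 16: rhs = 5, matching y values: none (0 points).
  x = 17: rhs = 17, matching y values: none (0 points).
  x = 18: rhs = 16, matching y values: 4, 19 (2 points).
  x = 19: rhs = 8, matching y values: 10, 13 (2 points).
  x = 20: rhs = 22, matching y values: none (0 points).
  x = 21: rhs = 18, matching y values: 8, 15 (2 points).
  x = 22: rhs = 2, matching y values: 5, 18 (2 points).
Total affine count: 23.
Full point count |E(F_23)| = 23 + 1 = 24.
Hasse bound: |24 − (23+1)| = |0| = 0 ≤ 2√23 ≈ 9.5917 ✓.


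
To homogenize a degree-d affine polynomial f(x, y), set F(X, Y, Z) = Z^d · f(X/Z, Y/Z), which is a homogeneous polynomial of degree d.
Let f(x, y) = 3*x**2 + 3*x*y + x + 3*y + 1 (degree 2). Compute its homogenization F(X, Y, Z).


F(X, Y, Z) = 3*X**2 + 3*X*Y + X*Z + 3*Y*Z + Z**2

deg(f) = 2.
Substitute x = X/Z, y = Y/Z into f, then multiply by Z^2.
  monomial 3·x^2·y^0 ↦ 3·X^2·Y^0·Z^0.
  monomial 3·x^1·y^1 ↦ 3·X^1·Y^1·Z^0.
  monomial 1·x^1·y^0 ↦ 1·X^1·Y^0·Z^1.
  monomial 3·x^0·y^1 ↦ 3·X^0·Y^1·Z^1.
  monomial 1·x^0·y^0 ↦ 1·X^0·Y^0·Z^2.
Collecting: F(X, Y, Z) = 3*X**2 + 3*X*Y + X*Z + 3*Y*Z + Z**2.


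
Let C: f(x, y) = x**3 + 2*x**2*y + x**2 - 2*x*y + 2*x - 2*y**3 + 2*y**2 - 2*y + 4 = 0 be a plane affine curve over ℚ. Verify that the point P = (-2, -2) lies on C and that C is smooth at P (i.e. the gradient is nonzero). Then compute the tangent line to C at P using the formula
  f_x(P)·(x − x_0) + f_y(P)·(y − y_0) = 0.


Tangent line at P: 30*x - 22*y + 16 = 0.

Step 1: f(-2, -2) = 0, so P lies on C.
Step 2: partial derivatives
  f_x(x, y) = 3*x**2 + 4*x*y + 2*x - 2*y + 2, f_y(x, y) = 2*x**2 - 2*x - 6*y**2 + 4*y - 2.
  f_x(P) = 30, f_y(P) = -22 (gradient nonzero, so P is smooth).
Step 3: tangent line at P: 30·(x − -2) + -22·(y − -2) = 0.
Expanding: 30*x - 22*y + 16 = 0.


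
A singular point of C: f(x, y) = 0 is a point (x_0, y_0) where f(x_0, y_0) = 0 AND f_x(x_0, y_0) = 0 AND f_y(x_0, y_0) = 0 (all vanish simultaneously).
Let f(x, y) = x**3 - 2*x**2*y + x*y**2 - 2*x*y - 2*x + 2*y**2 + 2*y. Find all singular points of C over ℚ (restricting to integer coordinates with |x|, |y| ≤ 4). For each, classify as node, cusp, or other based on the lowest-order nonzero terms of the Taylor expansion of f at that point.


Singular points: {(-1, -1)}; classification: node.

Compute partial derivatives:
  f_x = 3*x**2 - 4*x*y + y**2 - 2*y - 2.
  f_y = -2*x**2 + 2*x*y - 2*x + 4*y + 2.
Scan x_0 ∈ {−4, ..., 4}. For each x_0, f_y(x_0, y) is a polynomial in y; find its integer roots y ∈ {−4, ..., 4}, then test f_x and f at those candidates.
  x = -4: f_y(-4, y) = -4*y - 22; no integer root y with |y| ≤ 4.
  x = -3: f_y(-3, y) = -2*y - 10; no integer root y with |y| ≤ 4.
  x = -2: f_y(-2, y) = -2; no integer root y with |y| ≤ 4.
  x = -1: f_y(-1, y) = 2*y + 2; vanishes at y ∈ {-1}. (-1, -1): f_x = 0, f = 0 — SINGULAR.
  x = 0: f_y(0, y) = 4*y + 2; no integer root y with |y| ≤ 4.
  x = 1: f_y(1, y) = 6*y - 2; no integer root y with |y| ≤ 4.
  x = 2: f_y(2, y) = 8*y - 10; no integer root y with |y| ≤ 4.
  x = 3: f_y(3, y) = 10*y - 22; no integer root y with |y| ≤ 4.
  x = 4: f_y(4, y) = 12*y - 38; no integer root y with |y| ≤ 4.
Only singular point on the grid: (-1, -1).
Classify: substitute x = -1 + u, y = -1 + v and expand: f = u**3 - 2*u**2*v - u**2 + u*v**2 + v**2.
No constant or linear terms (consistent with a singular point). Quadratic part: -u**2 + v**2. Cubic part: u**3 - 2*u**2*v + u*v**2.
The quadratic part v**2 - u**2 = (v − u)(v + u) splits into two distinct linear factors, so there are two distinct tangent lines y − -1 = ±(x − -1) — this is a node (ordinary double point).
Classification: node.


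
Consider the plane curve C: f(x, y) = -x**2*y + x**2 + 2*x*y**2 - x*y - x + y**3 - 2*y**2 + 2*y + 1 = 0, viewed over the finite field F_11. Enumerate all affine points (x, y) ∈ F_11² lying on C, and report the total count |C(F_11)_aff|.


Affine F_11-points: {(1, 10), (2, 2), (2, 9), (3, 2), (4, 5), (6, 9), (7, 5), (7, 8), (8, 3), (9, 10), (10, 3), (10, 4), (10, 8)}; count = 13.

For each of the 121 pairs (x, y) ∈ F_11², evaluate f(x, y) mod 11. Record the zeros.
  x = 0: [0↦1, 1↦2, 2↦5, 3↦5, 4↦8, 5↦9, 6↦3, 7↦7, 8↦5, 9↦3, 10↦7]  zeros at y ∈ ∅
  x = 1: [0↦1, 1↦2, 2↦9, 3↦6, 4↦10, 5↦5, 6↦8, 7↦3, 8↦7, 9↦4, 10↦0]  zeros at y ∈ {10}
  x = 2: [0↦3, 1↦2, 2↦0, 3↦3, 4↦6, 5↦4, 6↦3, 7↦9, 8↦6, 9↦0, 10↦8]  zeros at y ∈ {2, 9}
  x = 3: [0↦7, 1↦2, 2↦0, 3↦7, 4↦7, 5↦6, 6↦10, 7↦3, 8↦2, 9↦2, 10↦9]  zeros at y ∈ {2}
  x = 4: [0↦2, 1↦2, 2↦9, 3↦7, 4↦2, 5↦0, 6↦7, 7↦7, 8↦6, 9↦10, 10↦3]  zeros at y ∈ {5}
  x = 5: [0↦10, 1↦2, 2↦5, 3↦3, 4↦2, 5↦8, 6↦5, 7↦10, 8↦7, 9↦2, 10↦1]  zeros at y ∈ ∅
  x = 6: [0↦9, 1↦2, 2↦10, 3↦6, 4↦7, 5↦8, 6↦4, 7↦1, 8↦5, 9↦0, 10↦3]  zeros at y ∈ {9}
  x = 7: [0↦10, 1↦2, 2↦2, 3↦5, 4↦6, 5↦0, 6↦4, 7↦2, 8↦0, 9↦4, 10↦9]  zeros at y ∈ {5, 8}
  x = 8: [0↦2, 1↦2, 2↦3, 3↦0, 4↦10, 5↦6, 6↦5, 7↦2, 8↦3, 9↦3, 10↦8]  zeros at y ∈ {3}
  x = 9: [0↦7, 1↦2, 2↦2, 3↦2, 4↦8, 5↦4, 6↦7, 7↦1, 8↦3, 9↦8, 10↦0]  zeros at y ∈ {10}
  x = 10: [0↦3, 1↦2, 2↦10, 3↦0, 4↦0, 5↦5, 6↦10, 7↦10, 8↦0, 9↦8, 10↦7]  zeros at y ∈ {3, 4, 8}
Collecting zeros: affine points = {(1, 10), (2, 2), (2, 9), (3, 2), (4, 5), (6, 9), (7, 5), (7, 8), (8, 3), (9, 10), (10, 3), (10, 4), (10, 8)}.
Total count |C(F_11)_aff| = 13.


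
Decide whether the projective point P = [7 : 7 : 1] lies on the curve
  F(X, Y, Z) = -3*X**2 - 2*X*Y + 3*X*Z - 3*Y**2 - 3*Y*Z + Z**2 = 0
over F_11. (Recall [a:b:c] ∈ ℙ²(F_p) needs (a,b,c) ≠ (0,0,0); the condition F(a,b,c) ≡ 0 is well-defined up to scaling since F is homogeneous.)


F(7,7,1) ≡ 5 (mod 11); P is NOT on the curve.

Evaluate F(7, 7, 1) term-by-term (mod 11).
  -3*X**2 ↦ -3·49·1·1 = -147
  -2*X*Y ↦ -2·7·7·1 = -98
  3*X*Z ↦ 3·7·1·1 = 21
  -3*Y**2 ↦ -3·1·49·1 = -147
  -3*Y*Z ↦ -3·1·7·1 = -21
  Z**2 ↦ 1·1·1·1 = 1
Sum: F(7, 7, 1) = (-147) + (-98) + (21) + (-147) + (-21) + (1) = -391.
Reducing mod 11: -391 ≡ 5 (mod 11).
Since F(a, b, c) ≡ 5 ≠ 0 (mod 11), P does NOT lie on the curve.


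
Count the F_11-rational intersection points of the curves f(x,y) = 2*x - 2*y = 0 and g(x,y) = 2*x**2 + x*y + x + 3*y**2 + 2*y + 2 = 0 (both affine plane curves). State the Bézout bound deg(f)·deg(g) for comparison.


Common zeros: {(1, 1), (4, 4)}; count = 2; Bézout bound = 2.

deg(f) = 1, deg(g) = 2, so Bézout bound = 2.
Scan x ∈ F_11. For each x, list the y ∈ F_11 with f(x, y) ≡ 0 and those with g(x, y) ≡ 0 (mod 11); the common zeros in that column are the intersection.
  x = 0: f ≡ 0 at y ∈ {0}; g ≡ 0 at y ∈ ∅; common: ∅.
  x = 1: f ≡ 0 at y ∈ {1}; g ≡ 0 at y ∈ {1, 9}; common: {1}.
  x = 2: f ≡ 0 at y ∈ {2}; g ≡ 0 at y ∈ {7, 10}; common: ∅.
  x = 3: f ≡ 0 at y ∈ {3}; g ≡ 0 at y ∈ ∅; common: ∅.
  x = 4: f ≡ 0 at y ∈ {4}; g ≡ 0 at y ∈ {4, 5}; common: {4}.
  x = 5: f ≡ 0 at y ∈ {5}; g ≡ 0 at y ∈ {7, 9}; common: ∅.
  x = 6: f ≡ 0 at y ∈ {6}; g ≡ 0 at y ∈ ∅; common: ∅.
  x = 7: f ≡ 0 at y ∈ {7}; g ≡ 0 at y ∈ ∅; common: ∅.
  x = 8: f ≡ 0 at y ∈ {8}; g ≡ 0 at y ∈ ∅; common: ∅.
  x = 9: f ≡ 0 at y ∈ {9}; g ≡ 0 at y ∈ {1, 10}; common: ∅.
  x = 10: f ≡ 0 at y ∈ {10}; g ≡ 0 at y ∈ {3, 4}; common: ∅.
Collecting: common zeros = {(1, 1), (4, 4)}, so the count is 2.
Comparison with the Bézout bound: 2 ≤ 2 = deg(f)·deg(g), as expected for curves with no common component (the bound is attained).


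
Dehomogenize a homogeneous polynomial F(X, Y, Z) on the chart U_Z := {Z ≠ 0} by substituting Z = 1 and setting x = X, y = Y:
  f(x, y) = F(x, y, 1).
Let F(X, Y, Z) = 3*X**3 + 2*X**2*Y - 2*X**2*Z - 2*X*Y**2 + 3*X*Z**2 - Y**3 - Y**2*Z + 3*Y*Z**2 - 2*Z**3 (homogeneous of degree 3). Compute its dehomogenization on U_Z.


f(x, y) = 3*x**3 + 2*x**2*y - 2*x**2 - 2*x*y**2 + 3*x - y**3 - y**2 + 3*y - 2

On U_Z we set Z = 1. Each monomial c·X^i·Y^j·Z^k in F becomes c·x^i·y^j·1^k = c·x^i·y^j.
Substituting Z = 1: F(X, Y, 1) = 3*x**3 + 2*x**2*y - 2*x**2 - 2*x*y**2 + 3*x - y**3 - y**2 + 3*y - 2.
Note: deg(f) ≤ deg(F) = 3; strict inequality happens when F is divisible by Z (lost terms).


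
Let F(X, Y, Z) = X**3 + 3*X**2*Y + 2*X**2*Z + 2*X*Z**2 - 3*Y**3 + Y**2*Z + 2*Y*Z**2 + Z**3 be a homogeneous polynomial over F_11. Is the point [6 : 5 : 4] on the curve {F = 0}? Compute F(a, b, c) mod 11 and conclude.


F(6,5,4) ≡ 8 (mod 11); P is NOT on the curve.

Evaluate F(6, 5, 4) term-by-term (mod 11).
  X**3 ↦ 1·216·1·1 = 216
  3*X**2*Y ↦ 3·36·5·1 = 540
  2*X**2*Z ↦ 2·36·1·4 = 288
  2*X*Z**2 ↦ 2·6·1·16 = 192
  -3*Y**3 ↦ -3·1·125·1 = -375
  Y**2*Z ↦ 1·1·25·4 = 100
  2*Y*Z**2 ↦ 2·1·5·16 = 160
  Z**3 ↦ 1·1·1·64 = 64
Sum: F(6, 5, 4) = (216) + (540) + (288) + (192) + (-375) + (100) + (160) + (64) = 1185.
Reducing mod 11: 1185 ≡ 8 (mod 11).
Since F(a, b, c) ≡ 8 ≠ 0 (mod 11), P does NOT lie on the curve.


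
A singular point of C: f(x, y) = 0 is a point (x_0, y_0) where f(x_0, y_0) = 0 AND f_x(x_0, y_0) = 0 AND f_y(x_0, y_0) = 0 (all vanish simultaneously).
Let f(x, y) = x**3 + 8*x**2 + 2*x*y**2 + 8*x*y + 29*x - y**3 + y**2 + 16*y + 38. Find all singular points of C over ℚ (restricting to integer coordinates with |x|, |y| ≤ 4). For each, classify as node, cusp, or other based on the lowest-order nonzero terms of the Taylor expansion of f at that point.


Singular points: {(-3, -2)}; classification: node.

Compute partial derivatives:
  f_x = 3*x**2 + 16*x + 2*y**2 + 8*y + 29.
  f_y = 4*x*y + 8*x - 3*y**2 + 2*y + 16.
Scan x_0 ∈ {−4, ..., 4}. For each x_0, f_y(x_0, y) is a polynomial in y; find its integer roots y ∈ {−4, ..., 4}, then test f_x and f at those candidates.
  x = -4: f_y(-4, y) = -3*y**2 - 14*y - 16; vanishes at y ∈ {-2}. (-4, -2): f_x = 5 ≠ 0.
  x = -3: f_y(-3, y) = -3*y**2 - 10*y - 8; vanishes at y ∈ {-2}. (-3, -2): f_x = 0, f = 0 — SINGULAR.
  x = -2: f_y(-2, y) = -3*y**2 - 6*y; vanishes at y ∈ {-2, 0}. (-2, -2): f_x = 1 ≠ 0; (-2, 0): f_x = 9 ≠ 0.
  x = -1: f_y(-1, y) = -3*y**2 - 2*y + 8; vanishes at y ∈ {-2}. (-1, -2): f_x = 8 ≠ 0.
  x = 0: f_y(0, y) = -3*y**2 + 2*y + 16; vanishes at y ∈ {-2}. (0, -2): f_x = 21 ≠ 0.
  x = 1: f_y(1, y) = -3*y**2 + 6*y + 24; vanishes at y ∈ {-2, 4}. (1, -2): f_x = 40 ≠ 0; (1, 4): f_x = 112 ≠ 0.
  x = 2: f_y(2, y) = -3*y**2 + 10*y + 32; vanishes at y ∈ {-2}. (2, -2): f_x = 65 ≠ 0.
  x = 3: f_y(3, y) = -3*y**2 + 14*y + 40; vanishes at y ∈ {-2}. (3, -2): f_x = 96 ≠ 0.
  x = 4: f_y(4, y) = -3*y**2 + 18*y + 48; vanishes at y ∈ {-2}. (4, -2): f_x = 133 ≠ 0.
Only singular point on the grid: (-3, -2).
Classify: substitute x = -3 + u, y = -2 + v and expand: f = u**3 - u**2 + 2*u*v**2 - v**3 + v**2.
No constant or linear terms (consistent with a singular point). Quadratic part: -u**2 + v**2. Cubic part: u**3 + 2*u*v**2 - v**3.
The quadratic part v**2 - u**2 = (v − u)(v + u) splits into two distinct linear factors, so there are two distinct tangent lines y − -2 = ±(x − -3) — this is a node (ordinary double point).
Classification: node.


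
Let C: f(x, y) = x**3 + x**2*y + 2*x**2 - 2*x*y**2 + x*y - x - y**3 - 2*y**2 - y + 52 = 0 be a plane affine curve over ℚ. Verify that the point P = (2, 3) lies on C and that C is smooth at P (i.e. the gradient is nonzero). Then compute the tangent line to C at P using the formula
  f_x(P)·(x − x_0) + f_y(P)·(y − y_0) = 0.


Tangent line at P: 16*x - 58*y + 142 = 0.

Step 1: f(2, 3) = 0, so P lies on C.
Step 2: partial derivatives
  f_x(x, y) = 3*x**2 + 2*x*y + 4*x - 2*y**2 + y - 1, f_y(x, y) = x**2 - 4*x*y + x - 3*y**2 - 4*y - 1.
  f_x(P) = 16, f_y(P) = -58 (gradient nonzero, so P is smooth).
Step 3: tangent line at P: 16·(x − 2) + -58·(y − 3) = 0.
Expanding: 16*x - 58*y + 142 = 0.


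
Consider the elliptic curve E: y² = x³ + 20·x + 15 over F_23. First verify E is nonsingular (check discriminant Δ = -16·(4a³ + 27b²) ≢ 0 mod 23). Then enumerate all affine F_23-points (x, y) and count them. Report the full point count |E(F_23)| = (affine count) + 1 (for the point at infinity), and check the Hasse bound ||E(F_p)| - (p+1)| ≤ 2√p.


Affine points = {(1, 6), (1, 17), (6, 11), (6, 12), (9, 2), (9, 21), (11, 5), (11, 18), (14, 7), (14, 16), (17, 1), (17, 22), (19, 3), (19, 20), (21, 6), (21, 17)}; affine count = 16; |E(F_23)| = 17.

Discriminant check: Δ ∝ 4a³ + 27b² = 4·20³ + 27·15² = 4·8000 + 27·225 ≡ 10 (mod 23). Nonzero ⇒ E is nonsingular.
For each x ∈ F_23, compute rhs = x³ + 20·x + 15 mod 23, then count y ∈ F_23 with y² ≡ rhs.
  x = 0: rhs = 15, matching y values: none (0 points).
  x = 1: rhs = 13, matching y values: 6, 17 (2 points).
  x = 2: rhs = 17, matching y values: none (0 points).
  x = 3: rhs = 10, matching y values: none (0 points).
  x = 4: rhs = 21, matching y values: none (0 points).
  x = 5: rhs = 10, matching y values: none (0 points).
  x = 6: rhs = 6, matching y values: 11, 12 (2 points).
  x = 7: rhs = 15, matching y values: none (0 points).
  x = 8: rhs = 20, matching y values: none (0 points).
  x = 9: rhs = 4, matching y values: 2, 21 (2 points).
  x = 10: rhs = 19, matching y values: none (0 points).
  x = 11: rhs = 2, matching y values: 5, 18 (2 points).
  x = 12: rhs = 5, matching y values: none (0 points).
  x = 13: rhs = 11, matching y values: none (0 points).
  x = 14: rhs = 3, matching y values: 7, 16 (2 points).
  x = 15: rhs = 10, matching y values: none (0 points).
  x = 16: rhs = 15, matching y values: none (0 points).
  x = 17: rhs = 1, matching y values: 1, 22 (2 points).
  x = 18: rhs = 20, matching y values: none (0 points).
  x = 19: rhs = 9, matching y values: 3, 20 (2 points).
  x = 20: rhs = 20, matching y values: none (0 points).
  x = 21: rhs = 13, matching y values: 6, 17 (2 points).
  x = 22: rhs = 17, matching y values: none (0 points).
Total affine count: 16.
Full point count |E(F_23)| = 16 + 1 = 17.
Hasse bound: |17 − (23+1)| = |-7| = 7 ≤ 2√23 ≈ 9.5917 ✓.


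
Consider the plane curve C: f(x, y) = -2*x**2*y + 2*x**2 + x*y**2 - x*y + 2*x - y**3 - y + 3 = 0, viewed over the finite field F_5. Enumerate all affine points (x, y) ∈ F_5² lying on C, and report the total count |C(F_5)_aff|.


Affine F_5-points: {(0, 4), (1, 2), (2, 0), (2, 1), (4, 4)}; count = 5.

For each of the 25 pairs (x, y) ∈ F_5², evaluate f(x, y) mod 5. Record the zeros.
  x = 0: [0↦3, 1↦1, 2↦3, 3↦3, 4↦0]  zeros at y ∈ {4}
  x = 1: [0↦2, 1↦3, 2↦0, 3↦2, 4↦3]  zeros at y ∈ {2}
  x = 2: [0↦0, 1↦0, 2↦3, 3↦3, 4↦4]  zeros at y ∈ {0, 1}
  x = 3: [0↦2, 1↦2, 2↦2, 3↦1, 4↦3]  zeros at y ∈ ∅
  x = 4: [0↦3, 1↦4, 2↦2, 3↦1, 4↦0]  zeros at y ∈ {4}
Collecting zeros: affine points = {(0, 4), (1, 2), (2, 0), (2, 1), (4, 4)}.
Total count |C(F_5)_aff| = 5.


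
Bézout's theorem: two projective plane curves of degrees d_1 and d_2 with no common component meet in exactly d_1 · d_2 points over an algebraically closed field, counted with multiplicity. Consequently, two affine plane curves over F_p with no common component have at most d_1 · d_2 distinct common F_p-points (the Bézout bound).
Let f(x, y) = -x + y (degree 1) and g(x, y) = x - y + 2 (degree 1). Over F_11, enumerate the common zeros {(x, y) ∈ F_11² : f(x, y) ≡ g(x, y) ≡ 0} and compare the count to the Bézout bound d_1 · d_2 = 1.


Common zeros: ∅; count = 0; Bézout bound = 1.

deg(f) = 1, deg(g) = 1, so Bézout bound = 1.
Scan x ∈ F_11. For each x, list the y ∈ F_11 with f(x, y) ≡ 0 and those with g(x, y) ≡ 0 (mod 11); the common zeros in that column are the intersection.
  x = 0: f ≡ 0 at y ∈ {0}; g ≡ 0 at y ∈ {2}; common: ∅.
  x = 1: f ≡ 0 at y ∈ {1}; g ≡ 0 at y ∈ {3}; common: ∅.
  x = 2: f ≡ 0 at y ∈ {2}; g ≡ 0 at y ∈ {4}; common: ∅.
  x = 3: f ≡ 0 at y ∈ {3}; g ≡ 0 at y ∈ {5}; common: ∅.
  x = 4: f ≡ 0 at y ∈ {4}; g ≡ 0 at y ∈ {6}; common: ∅.
  x = 5: f ≡ 0 at y ∈ {5}; g ≡ 0 at y ∈ {7}; common: ∅.
  x = 6: f ≡ 0 at y ∈ {6}; g ≡ 0 at y ∈ {8}; common: ∅.
  x = 7: f ≡ 0 at y ∈ {7}; g ≡ 0 at y ∈ {9}; common: ∅.
  x = 8: f ≡ 0 at y ∈ {8}; g ≡ 0 at y ∈ {10}; common: ∅.
  x = 9: f ≡ 0 at y ∈ {9}; g ≡ 0 at y ∈ {0}; common: ∅.
  x = 10: f ≡ 0 at y ∈ {10}; g ≡ 0 at y ∈ {1}; common: ∅.
Collecting: common zeros = ∅, so the count is 0.
Comparison with the Bézout bound: 0 ≤ 1 = deg(f)·deg(g), as expected for curves with no common component (the affine F_11-count falls short of the bound because intersections may lie at infinity, over extension fields, or carry multiplicity).
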